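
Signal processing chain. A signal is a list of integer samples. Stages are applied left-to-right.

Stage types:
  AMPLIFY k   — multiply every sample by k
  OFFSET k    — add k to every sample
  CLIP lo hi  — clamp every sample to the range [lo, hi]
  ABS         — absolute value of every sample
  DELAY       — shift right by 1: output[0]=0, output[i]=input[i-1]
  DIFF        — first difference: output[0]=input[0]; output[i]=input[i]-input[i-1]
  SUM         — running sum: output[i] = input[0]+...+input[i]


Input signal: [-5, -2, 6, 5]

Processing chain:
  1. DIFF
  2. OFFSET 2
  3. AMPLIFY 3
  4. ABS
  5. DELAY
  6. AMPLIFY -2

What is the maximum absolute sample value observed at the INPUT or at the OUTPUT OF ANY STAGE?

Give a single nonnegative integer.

Input: [-5, -2, 6, 5] (max |s|=6)
Stage 1 (DIFF): s[0]=-5, -2--5=3, 6--2=8, 5-6=-1 -> [-5, 3, 8, -1] (max |s|=8)
Stage 2 (OFFSET 2): -5+2=-3, 3+2=5, 8+2=10, -1+2=1 -> [-3, 5, 10, 1] (max |s|=10)
Stage 3 (AMPLIFY 3): -3*3=-9, 5*3=15, 10*3=30, 1*3=3 -> [-9, 15, 30, 3] (max |s|=30)
Stage 4 (ABS): |-9|=9, |15|=15, |30|=30, |3|=3 -> [9, 15, 30, 3] (max |s|=30)
Stage 5 (DELAY): [0, 9, 15, 30] = [0, 9, 15, 30] -> [0, 9, 15, 30] (max |s|=30)
Stage 6 (AMPLIFY -2): 0*-2=0, 9*-2=-18, 15*-2=-30, 30*-2=-60 -> [0, -18, -30, -60] (max |s|=60)
Overall max amplitude: 60

Answer: 60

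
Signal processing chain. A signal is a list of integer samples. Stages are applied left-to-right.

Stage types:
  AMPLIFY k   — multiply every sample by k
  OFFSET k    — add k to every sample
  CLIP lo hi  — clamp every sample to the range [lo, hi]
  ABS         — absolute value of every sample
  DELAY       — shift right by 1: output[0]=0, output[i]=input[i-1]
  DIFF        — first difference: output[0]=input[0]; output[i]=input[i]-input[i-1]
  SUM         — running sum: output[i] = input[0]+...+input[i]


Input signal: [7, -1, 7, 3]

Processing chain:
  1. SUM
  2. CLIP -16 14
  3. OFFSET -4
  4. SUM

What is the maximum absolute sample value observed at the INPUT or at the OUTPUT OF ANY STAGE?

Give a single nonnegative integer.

Input: [7, -1, 7, 3] (max |s|=7)
Stage 1 (SUM): sum[0..0]=7, sum[0..1]=6, sum[0..2]=13, sum[0..3]=16 -> [7, 6, 13, 16] (max |s|=16)
Stage 2 (CLIP -16 14): clip(7,-16,14)=7, clip(6,-16,14)=6, clip(13,-16,14)=13, clip(16,-16,14)=14 -> [7, 6, 13, 14] (max |s|=14)
Stage 3 (OFFSET -4): 7+-4=3, 6+-4=2, 13+-4=9, 14+-4=10 -> [3, 2, 9, 10] (max |s|=10)
Stage 4 (SUM): sum[0..0]=3, sum[0..1]=5, sum[0..2]=14, sum[0..3]=24 -> [3, 5, 14, 24] (max |s|=24)
Overall max amplitude: 24

Answer: 24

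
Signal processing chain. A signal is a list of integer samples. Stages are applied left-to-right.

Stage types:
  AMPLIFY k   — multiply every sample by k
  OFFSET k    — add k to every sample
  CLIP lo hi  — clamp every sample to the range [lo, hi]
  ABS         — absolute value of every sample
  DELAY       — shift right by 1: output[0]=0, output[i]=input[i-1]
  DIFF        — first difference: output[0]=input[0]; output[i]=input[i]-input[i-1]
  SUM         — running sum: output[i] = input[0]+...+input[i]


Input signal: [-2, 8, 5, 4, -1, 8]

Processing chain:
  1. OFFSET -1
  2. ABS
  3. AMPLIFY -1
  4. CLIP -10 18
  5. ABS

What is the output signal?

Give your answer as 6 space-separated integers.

Answer: 3 7 4 3 2 7

Derivation:
Input: [-2, 8, 5, 4, -1, 8]
Stage 1 (OFFSET -1): -2+-1=-3, 8+-1=7, 5+-1=4, 4+-1=3, -1+-1=-2, 8+-1=7 -> [-3, 7, 4, 3, -2, 7]
Stage 2 (ABS): |-3|=3, |7|=7, |4|=4, |3|=3, |-2|=2, |7|=7 -> [3, 7, 4, 3, 2, 7]
Stage 3 (AMPLIFY -1): 3*-1=-3, 7*-1=-7, 4*-1=-4, 3*-1=-3, 2*-1=-2, 7*-1=-7 -> [-3, -7, -4, -3, -2, -7]
Stage 4 (CLIP -10 18): clip(-3,-10,18)=-3, clip(-7,-10,18)=-7, clip(-4,-10,18)=-4, clip(-3,-10,18)=-3, clip(-2,-10,18)=-2, clip(-7,-10,18)=-7 -> [-3, -7, -4, -3, -2, -7]
Stage 5 (ABS): |-3|=3, |-7|=7, |-4|=4, |-3|=3, |-2|=2, |-7|=7 -> [3, 7, 4, 3, 2, 7]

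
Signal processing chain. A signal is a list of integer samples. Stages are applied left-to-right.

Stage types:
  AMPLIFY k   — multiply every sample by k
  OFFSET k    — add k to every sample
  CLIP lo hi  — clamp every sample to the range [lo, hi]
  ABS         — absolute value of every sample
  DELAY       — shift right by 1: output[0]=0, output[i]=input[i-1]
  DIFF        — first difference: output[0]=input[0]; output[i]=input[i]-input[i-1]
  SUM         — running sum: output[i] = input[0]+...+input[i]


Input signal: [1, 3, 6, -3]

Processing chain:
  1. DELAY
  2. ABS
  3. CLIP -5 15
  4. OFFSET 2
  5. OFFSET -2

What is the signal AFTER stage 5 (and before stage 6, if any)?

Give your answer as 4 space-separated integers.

Answer: 0 1 3 6

Derivation:
Input: [1, 3, 6, -3]
Stage 1 (DELAY): [0, 1, 3, 6] = [0, 1, 3, 6] -> [0, 1, 3, 6]
Stage 2 (ABS): |0|=0, |1|=1, |3|=3, |6|=6 -> [0, 1, 3, 6]
Stage 3 (CLIP -5 15): clip(0,-5,15)=0, clip(1,-5,15)=1, clip(3,-5,15)=3, clip(6,-5,15)=6 -> [0, 1, 3, 6]
Stage 4 (OFFSET 2): 0+2=2, 1+2=3, 3+2=5, 6+2=8 -> [2, 3, 5, 8]
Stage 5 (OFFSET -2): 2+-2=0, 3+-2=1, 5+-2=3, 8+-2=6 -> [0, 1, 3, 6]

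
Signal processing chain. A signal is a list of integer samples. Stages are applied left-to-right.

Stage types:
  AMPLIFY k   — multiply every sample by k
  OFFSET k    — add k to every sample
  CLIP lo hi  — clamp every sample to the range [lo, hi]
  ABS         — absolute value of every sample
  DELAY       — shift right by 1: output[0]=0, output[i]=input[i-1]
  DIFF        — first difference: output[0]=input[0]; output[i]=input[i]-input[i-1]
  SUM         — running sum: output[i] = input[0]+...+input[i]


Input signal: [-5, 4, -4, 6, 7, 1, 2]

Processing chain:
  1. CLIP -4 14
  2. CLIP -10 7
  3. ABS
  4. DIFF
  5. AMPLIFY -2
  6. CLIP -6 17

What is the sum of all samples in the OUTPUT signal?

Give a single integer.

Input: [-5, 4, -4, 6, 7, 1, 2]
Stage 1 (CLIP -4 14): clip(-5,-4,14)=-4, clip(4,-4,14)=4, clip(-4,-4,14)=-4, clip(6,-4,14)=6, clip(7,-4,14)=7, clip(1,-4,14)=1, clip(2,-4,14)=2 -> [-4, 4, -4, 6, 7, 1, 2]
Stage 2 (CLIP -10 7): clip(-4,-10,7)=-4, clip(4,-10,7)=4, clip(-4,-10,7)=-4, clip(6,-10,7)=6, clip(7,-10,7)=7, clip(1,-10,7)=1, clip(2,-10,7)=2 -> [-4, 4, -4, 6, 7, 1, 2]
Stage 3 (ABS): |-4|=4, |4|=4, |-4|=4, |6|=6, |7|=7, |1|=1, |2|=2 -> [4, 4, 4, 6, 7, 1, 2]
Stage 4 (DIFF): s[0]=4, 4-4=0, 4-4=0, 6-4=2, 7-6=1, 1-7=-6, 2-1=1 -> [4, 0, 0, 2, 1, -6, 1]
Stage 5 (AMPLIFY -2): 4*-2=-8, 0*-2=0, 0*-2=0, 2*-2=-4, 1*-2=-2, -6*-2=12, 1*-2=-2 -> [-8, 0, 0, -4, -2, 12, -2]
Stage 6 (CLIP -6 17): clip(-8,-6,17)=-6, clip(0,-6,17)=0, clip(0,-6,17)=0, clip(-4,-6,17)=-4, clip(-2,-6,17)=-2, clip(12,-6,17)=12, clip(-2,-6,17)=-2 -> [-6, 0, 0, -4, -2, 12, -2]
Output sum: -2

Answer: -2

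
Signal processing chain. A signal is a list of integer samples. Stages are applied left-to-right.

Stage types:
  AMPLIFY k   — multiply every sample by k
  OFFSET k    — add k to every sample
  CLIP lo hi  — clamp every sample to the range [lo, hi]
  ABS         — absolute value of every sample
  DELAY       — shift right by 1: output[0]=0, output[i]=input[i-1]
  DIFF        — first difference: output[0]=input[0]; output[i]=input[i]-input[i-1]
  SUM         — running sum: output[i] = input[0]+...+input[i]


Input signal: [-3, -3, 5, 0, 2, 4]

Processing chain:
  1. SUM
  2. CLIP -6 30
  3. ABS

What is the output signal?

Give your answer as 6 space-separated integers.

Answer: 3 6 1 1 1 5

Derivation:
Input: [-3, -3, 5, 0, 2, 4]
Stage 1 (SUM): sum[0..0]=-3, sum[0..1]=-6, sum[0..2]=-1, sum[0..3]=-1, sum[0..4]=1, sum[0..5]=5 -> [-3, -6, -1, -1, 1, 5]
Stage 2 (CLIP -6 30): clip(-3,-6,30)=-3, clip(-6,-6,30)=-6, clip(-1,-6,30)=-1, clip(-1,-6,30)=-1, clip(1,-6,30)=1, clip(5,-6,30)=5 -> [-3, -6, -1, -1, 1, 5]
Stage 3 (ABS): |-3|=3, |-6|=6, |-1|=1, |-1|=1, |1|=1, |5|=5 -> [3, 6, 1, 1, 1, 5]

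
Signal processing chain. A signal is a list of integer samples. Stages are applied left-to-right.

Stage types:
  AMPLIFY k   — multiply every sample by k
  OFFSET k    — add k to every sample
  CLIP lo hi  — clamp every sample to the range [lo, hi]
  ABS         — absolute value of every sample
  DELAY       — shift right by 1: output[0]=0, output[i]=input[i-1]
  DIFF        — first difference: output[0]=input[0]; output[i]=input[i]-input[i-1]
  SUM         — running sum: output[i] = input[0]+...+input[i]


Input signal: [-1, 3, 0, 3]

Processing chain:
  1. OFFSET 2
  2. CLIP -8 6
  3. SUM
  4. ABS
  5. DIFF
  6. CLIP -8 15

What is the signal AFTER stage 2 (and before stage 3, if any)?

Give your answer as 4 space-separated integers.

Input: [-1, 3, 0, 3]
Stage 1 (OFFSET 2): -1+2=1, 3+2=5, 0+2=2, 3+2=5 -> [1, 5, 2, 5]
Stage 2 (CLIP -8 6): clip(1,-8,6)=1, clip(5,-8,6)=5, clip(2,-8,6)=2, clip(5,-8,6)=5 -> [1, 5, 2, 5]

Answer: 1 5 2 5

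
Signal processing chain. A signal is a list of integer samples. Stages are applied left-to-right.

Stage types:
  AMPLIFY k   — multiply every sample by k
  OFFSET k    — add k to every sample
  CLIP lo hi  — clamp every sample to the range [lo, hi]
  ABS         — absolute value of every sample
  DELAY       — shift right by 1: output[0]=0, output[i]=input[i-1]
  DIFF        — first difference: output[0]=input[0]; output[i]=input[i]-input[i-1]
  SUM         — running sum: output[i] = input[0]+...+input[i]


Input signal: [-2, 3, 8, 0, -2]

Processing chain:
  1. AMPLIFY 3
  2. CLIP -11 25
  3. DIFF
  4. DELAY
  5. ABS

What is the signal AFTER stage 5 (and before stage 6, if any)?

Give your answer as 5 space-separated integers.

Answer: 0 6 15 15 24

Derivation:
Input: [-2, 3, 8, 0, -2]
Stage 1 (AMPLIFY 3): -2*3=-6, 3*3=9, 8*3=24, 0*3=0, -2*3=-6 -> [-6, 9, 24, 0, -6]
Stage 2 (CLIP -11 25): clip(-6,-11,25)=-6, clip(9,-11,25)=9, clip(24,-11,25)=24, clip(0,-11,25)=0, clip(-6,-11,25)=-6 -> [-6, 9, 24, 0, -6]
Stage 3 (DIFF): s[0]=-6, 9--6=15, 24-9=15, 0-24=-24, -6-0=-6 -> [-6, 15, 15, -24, -6]
Stage 4 (DELAY): [0, -6, 15, 15, -24] = [0, -6, 15, 15, -24] -> [0, -6, 15, 15, -24]
Stage 5 (ABS): |0|=0, |-6|=6, |15|=15, |15|=15, |-24|=24 -> [0, 6, 15, 15, 24]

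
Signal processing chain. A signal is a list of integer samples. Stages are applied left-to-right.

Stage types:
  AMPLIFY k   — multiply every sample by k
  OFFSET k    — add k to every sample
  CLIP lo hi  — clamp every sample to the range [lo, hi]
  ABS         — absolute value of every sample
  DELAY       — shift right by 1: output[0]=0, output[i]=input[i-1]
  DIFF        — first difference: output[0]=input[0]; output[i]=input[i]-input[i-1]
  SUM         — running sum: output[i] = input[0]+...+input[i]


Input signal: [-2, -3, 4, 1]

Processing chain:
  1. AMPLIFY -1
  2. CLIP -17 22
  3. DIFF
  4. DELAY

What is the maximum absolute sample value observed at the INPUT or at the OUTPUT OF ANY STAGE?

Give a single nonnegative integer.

Input: [-2, -3, 4, 1] (max |s|=4)
Stage 1 (AMPLIFY -1): -2*-1=2, -3*-1=3, 4*-1=-4, 1*-1=-1 -> [2, 3, -4, -1] (max |s|=4)
Stage 2 (CLIP -17 22): clip(2,-17,22)=2, clip(3,-17,22)=3, clip(-4,-17,22)=-4, clip(-1,-17,22)=-1 -> [2, 3, -4, -1] (max |s|=4)
Stage 3 (DIFF): s[0]=2, 3-2=1, -4-3=-7, -1--4=3 -> [2, 1, -7, 3] (max |s|=7)
Stage 4 (DELAY): [0, 2, 1, -7] = [0, 2, 1, -7] -> [0, 2, 1, -7] (max |s|=7)
Overall max amplitude: 7

Answer: 7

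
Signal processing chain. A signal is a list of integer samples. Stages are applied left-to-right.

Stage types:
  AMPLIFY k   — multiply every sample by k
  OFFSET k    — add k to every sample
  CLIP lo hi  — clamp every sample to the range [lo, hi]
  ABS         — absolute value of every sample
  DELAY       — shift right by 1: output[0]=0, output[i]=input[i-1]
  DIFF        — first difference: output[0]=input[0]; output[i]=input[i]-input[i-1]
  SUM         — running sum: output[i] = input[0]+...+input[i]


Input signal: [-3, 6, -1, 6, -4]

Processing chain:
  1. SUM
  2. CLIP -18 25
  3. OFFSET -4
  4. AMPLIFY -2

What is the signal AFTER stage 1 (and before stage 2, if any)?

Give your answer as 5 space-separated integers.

Input: [-3, 6, -1, 6, -4]
Stage 1 (SUM): sum[0..0]=-3, sum[0..1]=3, sum[0..2]=2, sum[0..3]=8, sum[0..4]=4 -> [-3, 3, 2, 8, 4]

Answer: -3 3 2 8 4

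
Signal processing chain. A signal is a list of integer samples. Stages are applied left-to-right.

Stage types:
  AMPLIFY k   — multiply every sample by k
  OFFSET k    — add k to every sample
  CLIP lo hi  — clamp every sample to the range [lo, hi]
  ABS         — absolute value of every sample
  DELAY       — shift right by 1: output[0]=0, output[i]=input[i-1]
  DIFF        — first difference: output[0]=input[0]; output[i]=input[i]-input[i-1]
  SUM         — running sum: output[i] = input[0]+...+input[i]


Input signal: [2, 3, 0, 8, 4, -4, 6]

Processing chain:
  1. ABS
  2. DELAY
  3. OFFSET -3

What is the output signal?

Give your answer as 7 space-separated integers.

Input: [2, 3, 0, 8, 4, -4, 6]
Stage 1 (ABS): |2|=2, |3|=3, |0|=0, |8|=8, |4|=4, |-4|=4, |6|=6 -> [2, 3, 0, 8, 4, 4, 6]
Stage 2 (DELAY): [0, 2, 3, 0, 8, 4, 4] = [0, 2, 3, 0, 8, 4, 4] -> [0, 2, 3, 0, 8, 4, 4]
Stage 3 (OFFSET -3): 0+-3=-3, 2+-3=-1, 3+-3=0, 0+-3=-3, 8+-3=5, 4+-3=1, 4+-3=1 -> [-3, -1, 0, -3, 5, 1, 1]

Answer: -3 -1 0 -3 5 1 1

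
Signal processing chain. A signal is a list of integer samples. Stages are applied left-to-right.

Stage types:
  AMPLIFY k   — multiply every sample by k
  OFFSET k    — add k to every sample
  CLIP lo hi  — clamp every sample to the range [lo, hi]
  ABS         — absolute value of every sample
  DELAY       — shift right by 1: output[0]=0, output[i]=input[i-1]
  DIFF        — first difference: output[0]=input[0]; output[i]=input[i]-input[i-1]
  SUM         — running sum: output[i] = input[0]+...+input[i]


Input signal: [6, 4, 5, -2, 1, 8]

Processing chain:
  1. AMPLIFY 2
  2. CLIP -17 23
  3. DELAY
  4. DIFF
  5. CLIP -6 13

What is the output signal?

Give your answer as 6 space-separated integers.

Answer: 0 12 -4 2 -6 6

Derivation:
Input: [6, 4, 5, -2, 1, 8]
Stage 1 (AMPLIFY 2): 6*2=12, 4*2=8, 5*2=10, -2*2=-4, 1*2=2, 8*2=16 -> [12, 8, 10, -4, 2, 16]
Stage 2 (CLIP -17 23): clip(12,-17,23)=12, clip(8,-17,23)=8, clip(10,-17,23)=10, clip(-4,-17,23)=-4, clip(2,-17,23)=2, clip(16,-17,23)=16 -> [12, 8, 10, -4, 2, 16]
Stage 3 (DELAY): [0, 12, 8, 10, -4, 2] = [0, 12, 8, 10, -4, 2] -> [0, 12, 8, 10, -4, 2]
Stage 4 (DIFF): s[0]=0, 12-0=12, 8-12=-4, 10-8=2, -4-10=-14, 2--4=6 -> [0, 12, -4, 2, -14, 6]
Stage 5 (CLIP -6 13): clip(0,-6,13)=0, clip(12,-6,13)=12, clip(-4,-6,13)=-4, clip(2,-6,13)=2, clip(-14,-6,13)=-6, clip(6,-6,13)=6 -> [0, 12, -4, 2, -6, 6]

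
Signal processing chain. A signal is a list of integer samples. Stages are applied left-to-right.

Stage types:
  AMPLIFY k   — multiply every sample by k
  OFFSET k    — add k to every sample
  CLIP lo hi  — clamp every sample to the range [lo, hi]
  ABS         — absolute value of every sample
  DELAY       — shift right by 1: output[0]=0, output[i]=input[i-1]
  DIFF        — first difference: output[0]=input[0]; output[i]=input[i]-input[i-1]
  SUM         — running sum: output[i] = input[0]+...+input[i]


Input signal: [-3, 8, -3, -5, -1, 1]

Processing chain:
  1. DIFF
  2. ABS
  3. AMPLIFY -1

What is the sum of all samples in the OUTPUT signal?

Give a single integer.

Answer: -33

Derivation:
Input: [-3, 8, -3, -5, -1, 1]
Stage 1 (DIFF): s[0]=-3, 8--3=11, -3-8=-11, -5--3=-2, -1--5=4, 1--1=2 -> [-3, 11, -11, -2, 4, 2]
Stage 2 (ABS): |-3|=3, |11|=11, |-11|=11, |-2|=2, |4|=4, |2|=2 -> [3, 11, 11, 2, 4, 2]
Stage 3 (AMPLIFY -1): 3*-1=-3, 11*-1=-11, 11*-1=-11, 2*-1=-2, 4*-1=-4, 2*-1=-2 -> [-3, -11, -11, -2, -4, -2]
Output sum: -33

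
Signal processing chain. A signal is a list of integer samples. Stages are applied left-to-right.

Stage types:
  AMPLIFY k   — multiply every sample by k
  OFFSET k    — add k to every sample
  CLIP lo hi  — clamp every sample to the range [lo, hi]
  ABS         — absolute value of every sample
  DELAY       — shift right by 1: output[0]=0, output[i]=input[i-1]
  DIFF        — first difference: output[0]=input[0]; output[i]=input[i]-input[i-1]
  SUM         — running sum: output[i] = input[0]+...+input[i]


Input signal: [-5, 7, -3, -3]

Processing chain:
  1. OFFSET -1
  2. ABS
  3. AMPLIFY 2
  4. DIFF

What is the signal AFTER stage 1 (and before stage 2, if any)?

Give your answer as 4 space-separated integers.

Input: [-5, 7, -3, -3]
Stage 1 (OFFSET -1): -5+-1=-6, 7+-1=6, -3+-1=-4, -3+-1=-4 -> [-6, 6, -4, -4]

Answer: -6 6 -4 -4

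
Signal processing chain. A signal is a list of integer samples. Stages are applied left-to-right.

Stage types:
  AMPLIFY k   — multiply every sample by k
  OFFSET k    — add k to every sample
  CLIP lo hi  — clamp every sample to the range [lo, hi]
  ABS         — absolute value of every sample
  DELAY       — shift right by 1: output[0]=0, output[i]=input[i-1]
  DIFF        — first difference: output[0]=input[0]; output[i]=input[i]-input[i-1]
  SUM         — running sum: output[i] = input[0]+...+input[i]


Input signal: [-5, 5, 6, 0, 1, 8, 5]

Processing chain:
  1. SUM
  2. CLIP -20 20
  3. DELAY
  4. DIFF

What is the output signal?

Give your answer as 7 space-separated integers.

Answer: 0 -5 5 6 0 1 8

Derivation:
Input: [-5, 5, 6, 0, 1, 8, 5]
Stage 1 (SUM): sum[0..0]=-5, sum[0..1]=0, sum[0..2]=6, sum[0..3]=6, sum[0..4]=7, sum[0..5]=15, sum[0..6]=20 -> [-5, 0, 6, 6, 7, 15, 20]
Stage 2 (CLIP -20 20): clip(-5,-20,20)=-5, clip(0,-20,20)=0, clip(6,-20,20)=6, clip(6,-20,20)=6, clip(7,-20,20)=7, clip(15,-20,20)=15, clip(20,-20,20)=20 -> [-5, 0, 6, 6, 7, 15, 20]
Stage 3 (DELAY): [0, -5, 0, 6, 6, 7, 15] = [0, -5, 0, 6, 6, 7, 15] -> [0, -5, 0, 6, 6, 7, 15]
Stage 4 (DIFF): s[0]=0, -5-0=-5, 0--5=5, 6-0=6, 6-6=0, 7-6=1, 15-7=8 -> [0, -5, 5, 6, 0, 1, 8]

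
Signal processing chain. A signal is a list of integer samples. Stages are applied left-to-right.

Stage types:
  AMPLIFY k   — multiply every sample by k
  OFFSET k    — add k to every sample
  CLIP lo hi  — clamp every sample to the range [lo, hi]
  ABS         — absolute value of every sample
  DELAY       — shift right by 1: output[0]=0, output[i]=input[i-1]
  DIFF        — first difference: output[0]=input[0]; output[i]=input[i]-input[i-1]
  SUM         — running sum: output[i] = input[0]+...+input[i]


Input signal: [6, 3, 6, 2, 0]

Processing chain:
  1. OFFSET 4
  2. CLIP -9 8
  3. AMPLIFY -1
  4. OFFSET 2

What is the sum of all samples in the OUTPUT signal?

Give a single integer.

Input: [6, 3, 6, 2, 0]
Stage 1 (OFFSET 4): 6+4=10, 3+4=7, 6+4=10, 2+4=6, 0+4=4 -> [10, 7, 10, 6, 4]
Stage 2 (CLIP -9 8): clip(10,-9,8)=8, clip(7,-9,8)=7, clip(10,-9,8)=8, clip(6,-9,8)=6, clip(4,-9,8)=4 -> [8, 7, 8, 6, 4]
Stage 3 (AMPLIFY -1): 8*-1=-8, 7*-1=-7, 8*-1=-8, 6*-1=-6, 4*-1=-4 -> [-8, -7, -8, -6, -4]
Stage 4 (OFFSET 2): -8+2=-6, -7+2=-5, -8+2=-6, -6+2=-4, -4+2=-2 -> [-6, -5, -6, -4, -2]
Output sum: -23

Answer: -23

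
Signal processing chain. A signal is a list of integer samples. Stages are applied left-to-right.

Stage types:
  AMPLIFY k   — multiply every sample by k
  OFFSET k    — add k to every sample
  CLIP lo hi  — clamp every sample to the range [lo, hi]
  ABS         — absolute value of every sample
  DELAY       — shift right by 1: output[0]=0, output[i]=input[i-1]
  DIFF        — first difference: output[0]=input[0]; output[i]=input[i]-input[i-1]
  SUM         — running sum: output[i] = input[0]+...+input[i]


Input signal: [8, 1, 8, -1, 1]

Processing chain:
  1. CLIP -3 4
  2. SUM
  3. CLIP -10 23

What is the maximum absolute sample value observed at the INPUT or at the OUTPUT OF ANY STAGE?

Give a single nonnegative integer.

Input: [8, 1, 8, -1, 1] (max |s|=8)
Stage 1 (CLIP -3 4): clip(8,-3,4)=4, clip(1,-3,4)=1, clip(8,-3,4)=4, clip(-1,-3,4)=-1, clip(1,-3,4)=1 -> [4, 1, 4, -1, 1] (max |s|=4)
Stage 2 (SUM): sum[0..0]=4, sum[0..1]=5, sum[0..2]=9, sum[0..3]=8, sum[0..4]=9 -> [4, 5, 9, 8, 9] (max |s|=9)
Stage 3 (CLIP -10 23): clip(4,-10,23)=4, clip(5,-10,23)=5, clip(9,-10,23)=9, clip(8,-10,23)=8, clip(9,-10,23)=9 -> [4, 5, 9, 8, 9] (max |s|=9)
Overall max amplitude: 9

Answer: 9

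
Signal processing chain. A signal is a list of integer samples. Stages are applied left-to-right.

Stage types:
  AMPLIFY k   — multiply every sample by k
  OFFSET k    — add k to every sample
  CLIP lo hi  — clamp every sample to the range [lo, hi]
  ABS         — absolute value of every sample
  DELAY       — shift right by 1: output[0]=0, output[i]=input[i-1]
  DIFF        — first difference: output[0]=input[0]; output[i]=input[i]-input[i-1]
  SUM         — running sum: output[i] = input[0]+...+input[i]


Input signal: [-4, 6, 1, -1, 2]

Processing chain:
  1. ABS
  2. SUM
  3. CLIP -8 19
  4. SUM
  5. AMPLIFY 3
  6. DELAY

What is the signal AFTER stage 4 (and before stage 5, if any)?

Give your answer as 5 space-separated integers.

Answer: 4 14 25 37 51

Derivation:
Input: [-4, 6, 1, -1, 2]
Stage 1 (ABS): |-4|=4, |6|=6, |1|=1, |-1|=1, |2|=2 -> [4, 6, 1, 1, 2]
Stage 2 (SUM): sum[0..0]=4, sum[0..1]=10, sum[0..2]=11, sum[0..3]=12, sum[0..4]=14 -> [4, 10, 11, 12, 14]
Stage 3 (CLIP -8 19): clip(4,-8,19)=4, clip(10,-8,19)=10, clip(11,-8,19)=11, clip(12,-8,19)=12, clip(14,-8,19)=14 -> [4, 10, 11, 12, 14]
Stage 4 (SUM): sum[0..0]=4, sum[0..1]=14, sum[0..2]=25, sum[0..3]=37, sum[0..4]=51 -> [4, 14, 25, 37, 51]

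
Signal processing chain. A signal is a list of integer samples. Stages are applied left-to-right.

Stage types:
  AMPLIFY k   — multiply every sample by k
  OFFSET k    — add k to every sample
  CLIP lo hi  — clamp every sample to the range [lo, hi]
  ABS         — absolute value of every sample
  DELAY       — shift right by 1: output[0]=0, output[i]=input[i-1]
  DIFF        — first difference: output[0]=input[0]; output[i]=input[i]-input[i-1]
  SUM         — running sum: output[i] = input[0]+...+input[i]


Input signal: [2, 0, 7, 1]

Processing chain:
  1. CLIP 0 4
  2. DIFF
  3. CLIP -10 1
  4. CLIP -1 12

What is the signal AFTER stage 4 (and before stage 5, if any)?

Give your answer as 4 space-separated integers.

Answer: 1 -1 1 -1

Derivation:
Input: [2, 0, 7, 1]
Stage 1 (CLIP 0 4): clip(2,0,4)=2, clip(0,0,4)=0, clip(7,0,4)=4, clip(1,0,4)=1 -> [2, 0, 4, 1]
Stage 2 (DIFF): s[0]=2, 0-2=-2, 4-0=4, 1-4=-3 -> [2, -2, 4, -3]
Stage 3 (CLIP -10 1): clip(2,-10,1)=1, clip(-2,-10,1)=-2, clip(4,-10,1)=1, clip(-3,-10,1)=-3 -> [1, -2, 1, -3]
Stage 4 (CLIP -1 12): clip(1,-1,12)=1, clip(-2,-1,12)=-1, clip(1,-1,12)=1, clip(-3,-1,12)=-1 -> [1, -1, 1, -1]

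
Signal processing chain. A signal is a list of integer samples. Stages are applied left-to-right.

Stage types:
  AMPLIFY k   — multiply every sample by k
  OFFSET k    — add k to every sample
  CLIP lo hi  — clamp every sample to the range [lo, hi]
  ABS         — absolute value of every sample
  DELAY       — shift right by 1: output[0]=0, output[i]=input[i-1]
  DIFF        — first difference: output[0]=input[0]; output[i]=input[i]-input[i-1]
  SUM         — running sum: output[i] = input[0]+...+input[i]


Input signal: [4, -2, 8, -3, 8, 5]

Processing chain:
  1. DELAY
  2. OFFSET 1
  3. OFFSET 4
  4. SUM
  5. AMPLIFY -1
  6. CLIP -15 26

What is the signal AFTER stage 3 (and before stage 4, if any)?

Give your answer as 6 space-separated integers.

Input: [4, -2, 8, -3, 8, 5]
Stage 1 (DELAY): [0, 4, -2, 8, -3, 8] = [0, 4, -2, 8, -3, 8] -> [0, 4, -2, 8, -3, 8]
Stage 2 (OFFSET 1): 0+1=1, 4+1=5, -2+1=-1, 8+1=9, -3+1=-2, 8+1=9 -> [1, 5, -1, 9, -2, 9]
Stage 3 (OFFSET 4): 1+4=5, 5+4=9, -1+4=3, 9+4=13, -2+4=2, 9+4=13 -> [5, 9, 3, 13, 2, 13]

Answer: 5 9 3 13 2 13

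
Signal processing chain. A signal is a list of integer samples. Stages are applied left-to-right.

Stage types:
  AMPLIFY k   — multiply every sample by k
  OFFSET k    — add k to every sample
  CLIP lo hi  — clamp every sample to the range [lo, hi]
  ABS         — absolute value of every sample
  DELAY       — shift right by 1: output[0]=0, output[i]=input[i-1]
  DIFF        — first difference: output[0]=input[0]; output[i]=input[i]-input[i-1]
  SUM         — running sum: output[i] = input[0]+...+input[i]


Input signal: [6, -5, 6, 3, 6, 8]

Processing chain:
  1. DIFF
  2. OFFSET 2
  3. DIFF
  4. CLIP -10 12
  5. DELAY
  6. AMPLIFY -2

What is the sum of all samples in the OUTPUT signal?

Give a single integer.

Input: [6, -5, 6, 3, 6, 8]
Stage 1 (DIFF): s[0]=6, -5-6=-11, 6--5=11, 3-6=-3, 6-3=3, 8-6=2 -> [6, -11, 11, -3, 3, 2]
Stage 2 (OFFSET 2): 6+2=8, -11+2=-9, 11+2=13, -3+2=-1, 3+2=5, 2+2=4 -> [8, -9, 13, -1, 5, 4]
Stage 3 (DIFF): s[0]=8, -9-8=-17, 13--9=22, -1-13=-14, 5--1=6, 4-5=-1 -> [8, -17, 22, -14, 6, -1]
Stage 4 (CLIP -10 12): clip(8,-10,12)=8, clip(-17,-10,12)=-10, clip(22,-10,12)=12, clip(-14,-10,12)=-10, clip(6,-10,12)=6, clip(-1,-10,12)=-1 -> [8, -10, 12, -10, 6, -1]
Stage 5 (DELAY): [0, 8, -10, 12, -10, 6] = [0, 8, -10, 12, -10, 6] -> [0, 8, -10, 12, -10, 6]
Stage 6 (AMPLIFY -2): 0*-2=0, 8*-2=-16, -10*-2=20, 12*-2=-24, -10*-2=20, 6*-2=-12 -> [0, -16, 20, -24, 20, -12]
Output sum: -12

Answer: -12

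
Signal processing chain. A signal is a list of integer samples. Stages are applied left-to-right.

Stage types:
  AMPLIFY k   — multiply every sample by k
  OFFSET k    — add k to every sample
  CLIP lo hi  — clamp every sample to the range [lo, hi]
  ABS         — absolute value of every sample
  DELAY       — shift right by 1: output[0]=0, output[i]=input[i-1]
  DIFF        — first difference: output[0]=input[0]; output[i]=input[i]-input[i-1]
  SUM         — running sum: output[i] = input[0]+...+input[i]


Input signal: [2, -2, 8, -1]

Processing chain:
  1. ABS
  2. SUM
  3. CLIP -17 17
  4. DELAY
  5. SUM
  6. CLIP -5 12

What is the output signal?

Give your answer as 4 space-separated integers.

Input: [2, -2, 8, -1]
Stage 1 (ABS): |2|=2, |-2|=2, |8|=8, |-1|=1 -> [2, 2, 8, 1]
Stage 2 (SUM): sum[0..0]=2, sum[0..1]=4, sum[0..2]=12, sum[0..3]=13 -> [2, 4, 12, 13]
Stage 3 (CLIP -17 17): clip(2,-17,17)=2, clip(4,-17,17)=4, clip(12,-17,17)=12, clip(13,-17,17)=13 -> [2, 4, 12, 13]
Stage 4 (DELAY): [0, 2, 4, 12] = [0, 2, 4, 12] -> [0, 2, 4, 12]
Stage 5 (SUM): sum[0..0]=0, sum[0..1]=2, sum[0..2]=6, sum[0..3]=18 -> [0, 2, 6, 18]
Stage 6 (CLIP -5 12): clip(0,-5,12)=0, clip(2,-5,12)=2, clip(6,-5,12)=6, clip(18,-5,12)=12 -> [0, 2, 6, 12]

Answer: 0 2 6 12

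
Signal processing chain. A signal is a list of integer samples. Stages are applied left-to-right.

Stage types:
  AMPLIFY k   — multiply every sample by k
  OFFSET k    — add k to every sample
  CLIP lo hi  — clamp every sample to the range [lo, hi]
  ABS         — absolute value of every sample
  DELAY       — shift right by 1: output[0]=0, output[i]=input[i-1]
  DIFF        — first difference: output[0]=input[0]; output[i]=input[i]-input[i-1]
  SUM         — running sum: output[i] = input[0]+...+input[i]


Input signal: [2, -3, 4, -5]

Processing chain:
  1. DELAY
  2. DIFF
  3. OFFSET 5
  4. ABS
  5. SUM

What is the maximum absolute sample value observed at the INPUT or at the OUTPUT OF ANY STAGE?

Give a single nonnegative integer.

Input: [2, -3, 4, -5] (max |s|=5)
Stage 1 (DELAY): [0, 2, -3, 4] = [0, 2, -3, 4] -> [0, 2, -3, 4] (max |s|=4)
Stage 2 (DIFF): s[0]=0, 2-0=2, -3-2=-5, 4--3=7 -> [0, 2, -5, 7] (max |s|=7)
Stage 3 (OFFSET 5): 0+5=5, 2+5=7, -5+5=0, 7+5=12 -> [5, 7, 0, 12] (max |s|=12)
Stage 4 (ABS): |5|=5, |7|=7, |0|=0, |12|=12 -> [5, 7, 0, 12] (max |s|=12)
Stage 5 (SUM): sum[0..0]=5, sum[0..1]=12, sum[0..2]=12, sum[0..3]=24 -> [5, 12, 12, 24] (max |s|=24)
Overall max amplitude: 24

Answer: 24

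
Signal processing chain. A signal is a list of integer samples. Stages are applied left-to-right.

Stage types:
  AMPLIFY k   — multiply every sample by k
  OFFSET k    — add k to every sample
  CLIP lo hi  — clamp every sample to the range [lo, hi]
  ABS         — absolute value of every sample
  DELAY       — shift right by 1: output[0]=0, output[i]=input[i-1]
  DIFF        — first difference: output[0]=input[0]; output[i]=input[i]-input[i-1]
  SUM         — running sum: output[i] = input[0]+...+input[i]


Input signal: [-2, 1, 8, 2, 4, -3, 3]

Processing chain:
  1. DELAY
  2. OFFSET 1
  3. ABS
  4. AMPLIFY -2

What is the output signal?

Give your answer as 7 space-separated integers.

Input: [-2, 1, 8, 2, 4, -3, 3]
Stage 1 (DELAY): [0, -2, 1, 8, 2, 4, -3] = [0, -2, 1, 8, 2, 4, -3] -> [0, -2, 1, 8, 2, 4, -3]
Stage 2 (OFFSET 1): 0+1=1, -2+1=-1, 1+1=2, 8+1=9, 2+1=3, 4+1=5, -3+1=-2 -> [1, -1, 2, 9, 3, 5, -2]
Stage 3 (ABS): |1|=1, |-1|=1, |2|=2, |9|=9, |3|=3, |5|=5, |-2|=2 -> [1, 1, 2, 9, 3, 5, 2]
Stage 4 (AMPLIFY -2): 1*-2=-2, 1*-2=-2, 2*-2=-4, 9*-2=-18, 3*-2=-6, 5*-2=-10, 2*-2=-4 -> [-2, -2, -4, -18, -6, -10, -4]

Answer: -2 -2 -4 -18 -6 -10 -4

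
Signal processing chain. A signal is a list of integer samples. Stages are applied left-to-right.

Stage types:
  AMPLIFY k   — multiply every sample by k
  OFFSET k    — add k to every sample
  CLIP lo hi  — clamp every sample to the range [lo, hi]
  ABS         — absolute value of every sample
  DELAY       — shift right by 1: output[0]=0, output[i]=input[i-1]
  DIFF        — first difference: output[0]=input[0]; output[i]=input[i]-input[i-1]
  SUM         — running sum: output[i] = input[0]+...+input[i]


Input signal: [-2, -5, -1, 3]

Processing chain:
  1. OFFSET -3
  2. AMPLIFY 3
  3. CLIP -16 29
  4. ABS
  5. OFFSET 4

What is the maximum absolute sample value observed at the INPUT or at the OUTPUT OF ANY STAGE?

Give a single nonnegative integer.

Input: [-2, -5, -1, 3] (max |s|=5)
Stage 1 (OFFSET -3): -2+-3=-5, -5+-3=-8, -1+-3=-4, 3+-3=0 -> [-5, -8, -4, 0] (max |s|=8)
Stage 2 (AMPLIFY 3): -5*3=-15, -8*3=-24, -4*3=-12, 0*3=0 -> [-15, -24, -12, 0] (max |s|=24)
Stage 3 (CLIP -16 29): clip(-15,-16,29)=-15, clip(-24,-16,29)=-16, clip(-12,-16,29)=-12, clip(0,-16,29)=0 -> [-15, -16, -12, 0] (max |s|=16)
Stage 4 (ABS): |-15|=15, |-16|=16, |-12|=12, |0|=0 -> [15, 16, 12, 0] (max |s|=16)
Stage 5 (OFFSET 4): 15+4=19, 16+4=20, 12+4=16, 0+4=4 -> [19, 20, 16, 4] (max |s|=20)
Overall max amplitude: 24

Answer: 24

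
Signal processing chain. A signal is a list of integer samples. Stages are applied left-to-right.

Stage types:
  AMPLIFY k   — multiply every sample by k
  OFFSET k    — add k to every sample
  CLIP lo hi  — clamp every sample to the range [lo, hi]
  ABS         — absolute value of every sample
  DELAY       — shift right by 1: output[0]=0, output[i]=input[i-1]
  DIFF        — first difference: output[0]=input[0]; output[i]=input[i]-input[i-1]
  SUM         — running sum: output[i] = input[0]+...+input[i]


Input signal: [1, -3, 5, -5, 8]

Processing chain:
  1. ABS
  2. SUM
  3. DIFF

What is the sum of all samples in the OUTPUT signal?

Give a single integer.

Input: [1, -3, 5, -5, 8]
Stage 1 (ABS): |1|=1, |-3|=3, |5|=5, |-5|=5, |8|=8 -> [1, 3, 5, 5, 8]
Stage 2 (SUM): sum[0..0]=1, sum[0..1]=4, sum[0..2]=9, sum[0..3]=14, sum[0..4]=22 -> [1, 4, 9, 14, 22]
Stage 3 (DIFF): s[0]=1, 4-1=3, 9-4=5, 14-9=5, 22-14=8 -> [1, 3, 5, 5, 8]
Output sum: 22

Answer: 22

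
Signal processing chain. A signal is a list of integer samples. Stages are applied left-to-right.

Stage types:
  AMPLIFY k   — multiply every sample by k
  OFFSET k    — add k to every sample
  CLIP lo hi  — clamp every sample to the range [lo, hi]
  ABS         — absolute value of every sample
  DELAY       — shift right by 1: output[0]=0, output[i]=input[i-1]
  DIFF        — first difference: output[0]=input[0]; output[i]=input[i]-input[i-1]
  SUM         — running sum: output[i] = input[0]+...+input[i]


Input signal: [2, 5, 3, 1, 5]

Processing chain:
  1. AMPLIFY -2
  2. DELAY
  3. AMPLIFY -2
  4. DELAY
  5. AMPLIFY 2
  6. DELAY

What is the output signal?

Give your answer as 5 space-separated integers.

Answer: 0 0 0 16 40

Derivation:
Input: [2, 5, 3, 1, 5]
Stage 1 (AMPLIFY -2): 2*-2=-4, 5*-2=-10, 3*-2=-6, 1*-2=-2, 5*-2=-10 -> [-4, -10, -6, -2, -10]
Stage 2 (DELAY): [0, -4, -10, -6, -2] = [0, -4, -10, -6, -2] -> [0, -4, -10, -6, -2]
Stage 3 (AMPLIFY -2): 0*-2=0, -4*-2=8, -10*-2=20, -6*-2=12, -2*-2=4 -> [0, 8, 20, 12, 4]
Stage 4 (DELAY): [0, 0, 8, 20, 12] = [0, 0, 8, 20, 12] -> [0, 0, 8, 20, 12]
Stage 5 (AMPLIFY 2): 0*2=0, 0*2=0, 8*2=16, 20*2=40, 12*2=24 -> [0, 0, 16, 40, 24]
Stage 6 (DELAY): [0, 0, 0, 16, 40] = [0, 0, 0, 16, 40] -> [0, 0, 0, 16, 40]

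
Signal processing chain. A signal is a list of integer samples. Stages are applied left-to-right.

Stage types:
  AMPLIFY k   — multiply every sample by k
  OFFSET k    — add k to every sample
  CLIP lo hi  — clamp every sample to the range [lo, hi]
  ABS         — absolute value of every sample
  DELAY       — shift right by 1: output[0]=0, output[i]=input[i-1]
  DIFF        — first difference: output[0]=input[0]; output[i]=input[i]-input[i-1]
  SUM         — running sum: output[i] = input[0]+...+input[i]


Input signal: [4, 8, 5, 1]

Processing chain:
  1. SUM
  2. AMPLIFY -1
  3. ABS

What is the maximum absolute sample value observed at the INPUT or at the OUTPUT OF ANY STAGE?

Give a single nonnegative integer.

Input: [4, 8, 5, 1] (max |s|=8)
Stage 1 (SUM): sum[0..0]=4, sum[0..1]=12, sum[0..2]=17, sum[0..3]=18 -> [4, 12, 17, 18] (max |s|=18)
Stage 2 (AMPLIFY -1): 4*-1=-4, 12*-1=-12, 17*-1=-17, 18*-1=-18 -> [-4, -12, -17, -18] (max |s|=18)
Stage 3 (ABS): |-4|=4, |-12|=12, |-17|=17, |-18|=18 -> [4, 12, 17, 18] (max |s|=18)
Overall max amplitude: 18

Answer: 18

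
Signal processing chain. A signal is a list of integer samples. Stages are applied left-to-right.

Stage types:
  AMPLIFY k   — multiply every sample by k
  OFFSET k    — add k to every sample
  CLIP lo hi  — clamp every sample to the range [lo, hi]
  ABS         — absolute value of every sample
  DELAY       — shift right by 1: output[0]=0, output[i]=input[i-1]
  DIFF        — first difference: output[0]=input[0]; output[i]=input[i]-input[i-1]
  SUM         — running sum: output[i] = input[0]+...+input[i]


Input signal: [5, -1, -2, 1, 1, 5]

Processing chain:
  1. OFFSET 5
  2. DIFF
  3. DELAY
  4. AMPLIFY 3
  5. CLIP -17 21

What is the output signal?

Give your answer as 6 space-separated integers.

Answer: 0 21 -17 -3 9 0

Derivation:
Input: [5, -1, -2, 1, 1, 5]
Stage 1 (OFFSET 5): 5+5=10, -1+5=4, -2+5=3, 1+5=6, 1+5=6, 5+5=10 -> [10, 4, 3, 6, 6, 10]
Stage 2 (DIFF): s[0]=10, 4-10=-6, 3-4=-1, 6-3=3, 6-6=0, 10-6=4 -> [10, -6, -1, 3, 0, 4]
Stage 3 (DELAY): [0, 10, -6, -1, 3, 0] = [0, 10, -6, -1, 3, 0] -> [0, 10, -6, -1, 3, 0]
Stage 4 (AMPLIFY 3): 0*3=0, 10*3=30, -6*3=-18, -1*3=-3, 3*3=9, 0*3=0 -> [0, 30, -18, -3, 9, 0]
Stage 5 (CLIP -17 21): clip(0,-17,21)=0, clip(30,-17,21)=21, clip(-18,-17,21)=-17, clip(-3,-17,21)=-3, clip(9,-17,21)=9, clip(0,-17,21)=0 -> [0, 21, -17, -3, 9, 0]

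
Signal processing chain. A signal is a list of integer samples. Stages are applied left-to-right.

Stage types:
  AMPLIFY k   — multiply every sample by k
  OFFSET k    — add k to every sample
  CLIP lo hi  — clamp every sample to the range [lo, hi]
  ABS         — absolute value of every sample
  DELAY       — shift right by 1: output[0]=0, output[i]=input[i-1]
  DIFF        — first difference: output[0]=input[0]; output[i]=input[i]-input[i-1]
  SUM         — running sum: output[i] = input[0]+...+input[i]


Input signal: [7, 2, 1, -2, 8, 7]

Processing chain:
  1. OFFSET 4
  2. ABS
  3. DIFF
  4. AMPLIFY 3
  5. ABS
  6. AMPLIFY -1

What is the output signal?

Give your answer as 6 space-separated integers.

Answer: -33 -15 -3 -9 -30 -3

Derivation:
Input: [7, 2, 1, -2, 8, 7]
Stage 1 (OFFSET 4): 7+4=11, 2+4=6, 1+4=5, -2+4=2, 8+4=12, 7+4=11 -> [11, 6, 5, 2, 12, 11]
Stage 2 (ABS): |11|=11, |6|=6, |5|=5, |2|=2, |12|=12, |11|=11 -> [11, 6, 5, 2, 12, 11]
Stage 3 (DIFF): s[0]=11, 6-11=-5, 5-6=-1, 2-5=-3, 12-2=10, 11-12=-1 -> [11, -5, -1, -3, 10, -1]
Stage 4 (AMPLIFY 3): 11*3=33, -5*3=-15, -1*3=-3, -3*3=-9, 10*3=30, -1*3=-3 -> [33, -15, -3, -9, 30, -3]
Stage 5 (ABS): |33|=33, |-15|=15, |-3|=3, |-9|=9, |30|=30, |-3|=3 -> [33, 15, 3, 9, 30, 3]
Stage 6 (AMPLIFY -1): 33*-1=-33, 15*-1=-15, 3*-1=-3, 9*-1=-9, 30*-1=-30, 3*-1=-3 -> [-33, -15, -3, -9, -30, -3]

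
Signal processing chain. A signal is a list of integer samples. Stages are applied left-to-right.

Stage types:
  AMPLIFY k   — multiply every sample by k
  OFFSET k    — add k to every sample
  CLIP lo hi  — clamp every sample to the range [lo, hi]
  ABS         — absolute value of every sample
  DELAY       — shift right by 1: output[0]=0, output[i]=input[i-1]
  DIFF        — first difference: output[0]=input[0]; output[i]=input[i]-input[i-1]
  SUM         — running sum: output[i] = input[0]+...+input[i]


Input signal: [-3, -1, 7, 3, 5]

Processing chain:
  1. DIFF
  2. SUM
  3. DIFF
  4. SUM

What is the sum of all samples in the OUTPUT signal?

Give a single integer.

Answer: 11

Derivation:
Input: [-3, -1, 7, 3, 5]
Stage 1 (DIFF): s[0]=-3, -1--3=2, 7--1=8, 3-7=-4, 5-3=2 -> [-3, 2, 8, -4, 2]
Stage 2 (SUM): sum[0..0]=-3, sum[0..1]=-1, sum[0..2]=7, sum[0..3]=3, sum[0..4]=5 -> [-3, -1, 7, 3, 5]
Stage 3 (DIFF): s[0]=-3, -1--3=2, 7--1=8, 3-7=-4, 5-3=2 -> [-3, 2, 8, -4, 2]
Stage 4 (SUM): sum[0..0]=-3, sum[0..1]=-1, sum[0..2]=7, sum[0..3]=3, sum[0..4]=5 -> [-3, -1, 7, 3, 5]
Output sum: 11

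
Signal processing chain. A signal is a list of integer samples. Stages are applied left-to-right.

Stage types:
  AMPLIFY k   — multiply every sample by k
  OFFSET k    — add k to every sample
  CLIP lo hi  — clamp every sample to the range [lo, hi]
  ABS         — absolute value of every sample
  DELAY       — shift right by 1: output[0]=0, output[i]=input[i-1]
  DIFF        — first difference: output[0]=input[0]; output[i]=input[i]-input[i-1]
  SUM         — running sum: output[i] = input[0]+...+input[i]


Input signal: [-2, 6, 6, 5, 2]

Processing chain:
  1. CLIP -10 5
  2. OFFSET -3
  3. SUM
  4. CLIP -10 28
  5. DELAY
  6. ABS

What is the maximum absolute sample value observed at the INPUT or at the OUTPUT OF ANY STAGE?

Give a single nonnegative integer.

Answer: 6

Derivation:
Input: [-2, 6, 6, 5, 2] (max |s|=6)
Stage 1 (CLIP -10 5): clip(-2,-10,5)=-2, clip(6,-10,5)=5, clip(6,-10,5)=5, clip(5,-10,5)=5, clip(2,-10,5)=2 -> [-2, 5, 5, 5, 2] (max |s|=5)
Stage 2 (OFFSET -3): -2+-3=-5, 5+-3=2, 5+-3=2, 5+-3=2, 2+-3=-1 -> [-5, 2, 2, 2, -1] (max |s|=5)
Stage 3 (SUM): sum[0..0]=-5, sum[0..1]=-3, sum[0..2]=-1, sum[0..3]=1, sum[0..4]=0 -> [-5, -3, -1, 1, 0] (max |s|=5)
Stage 4 (CLIP -10 28): clip(-5,-10,28)=-5, clip(-3,-10,28)=-3, clip(-1,-10,28)=-1, clip(1,-10,28)=1, clip(0,-10,28)=0 -> [-5, -3, -1, 1, 0] (max |s|=5)
Stage 5 (DELAY): [0, -5, -3, -1, 1] = [0, -5, -3, -1, 1] -> [0, -5, -3, -1, 1] (max |s|=5)
Stage 6 (ABS): |0|=0, |-5|=5, |-3|=3, |-1|=1, |1|=1 -> [0, 5, 3, 1, 1] (max |s|=5)
Overall max amplitude: 6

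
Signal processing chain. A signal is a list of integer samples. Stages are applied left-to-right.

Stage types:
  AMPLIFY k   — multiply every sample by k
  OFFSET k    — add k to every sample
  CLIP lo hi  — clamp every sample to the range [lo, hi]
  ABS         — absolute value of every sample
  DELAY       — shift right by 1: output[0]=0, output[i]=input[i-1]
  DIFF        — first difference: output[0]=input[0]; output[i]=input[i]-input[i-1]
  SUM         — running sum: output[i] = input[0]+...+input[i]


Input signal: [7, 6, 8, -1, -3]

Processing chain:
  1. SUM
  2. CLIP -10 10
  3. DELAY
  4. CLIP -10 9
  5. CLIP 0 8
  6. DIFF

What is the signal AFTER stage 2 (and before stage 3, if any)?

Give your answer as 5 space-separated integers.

Answer: 7 10 10 10 10

Derivation:
Input: [7, 6, 8, -1, -3]
Stage 1 (SUM): sum[0..0]=7, sum[0..1]=13, sum[0..2]=21, sum[0..3]=20, sum[0..4]=17 -> [7, 13, 21, 20, 17]
Stage 2 (CLIP -10 10): clip(7,-10,10)=7, clip(13,-10,10)=10, clip(21,-10,10)=10, clip(20,-10,10)=10, clip(17,-10,10)=10 -> [7, 10, 10, 10, 10]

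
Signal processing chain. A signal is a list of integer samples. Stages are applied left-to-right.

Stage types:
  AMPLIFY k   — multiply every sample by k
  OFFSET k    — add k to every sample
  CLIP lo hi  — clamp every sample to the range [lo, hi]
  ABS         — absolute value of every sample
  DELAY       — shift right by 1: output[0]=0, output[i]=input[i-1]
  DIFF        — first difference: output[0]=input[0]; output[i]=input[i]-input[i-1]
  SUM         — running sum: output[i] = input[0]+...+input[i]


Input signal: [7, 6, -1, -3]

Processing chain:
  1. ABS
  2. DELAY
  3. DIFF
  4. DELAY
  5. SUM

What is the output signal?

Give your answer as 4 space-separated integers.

Answer: 0 0 7 6

Derivation:
Input: [7, 6, -1, -3]
Stage 1 (ABS): |7|=7, |6|=6, |-1|=1, |-3|=3 -> [7, 6, 1, 3]
Stage 2 (DELAY): [0, 7, 6, 1] = [0, 7, 6, 1] -> [0, 7, 6, 1]
Stage 3 (DIFF): s[0]=0, 7-0=7, 6-7=-1, 1-6=-5 -> [0, 7, -1, -5]
Stage 4 (DELAY): [0, 0, 7, -1] = [0, 0, 7, -1] -> [0, 0, 7, -1]
Stage 5 (SUM): sum[0..0]=0, sum[0..1]=0, sum[0..2]=7, sum[0..3]=6 -> [0, 0, 7, 6]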